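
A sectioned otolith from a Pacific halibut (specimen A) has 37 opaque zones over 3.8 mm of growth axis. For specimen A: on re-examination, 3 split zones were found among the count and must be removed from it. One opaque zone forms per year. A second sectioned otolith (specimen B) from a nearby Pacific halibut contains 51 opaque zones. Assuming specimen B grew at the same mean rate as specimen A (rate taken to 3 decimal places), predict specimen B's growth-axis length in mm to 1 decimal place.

Specimen A: true opaque zone count = 37 − 3 = 34.
A: 3.8 mm over 34 years gives 3.8 / 34 ≈ 0.112 mm/year.
B's length ≈ 0.112 × 51 = 5.7 mm.

5.7 mm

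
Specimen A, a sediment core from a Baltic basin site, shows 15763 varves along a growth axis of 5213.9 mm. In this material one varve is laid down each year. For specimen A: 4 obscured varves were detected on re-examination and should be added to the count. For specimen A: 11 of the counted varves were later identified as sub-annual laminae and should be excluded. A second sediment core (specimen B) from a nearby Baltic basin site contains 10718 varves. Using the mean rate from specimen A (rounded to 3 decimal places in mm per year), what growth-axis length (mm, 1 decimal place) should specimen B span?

3547.7 mm

Specimen A: adjusted count: 15763 − 11 + 4 = 15756 varves.
A: 5213.9 mm over 15756 years gives 5213.9 / 15756 ≈ 0.331 mm/yr.
For B, 0.331 mm/year × 10718 years = 3547.7 mm.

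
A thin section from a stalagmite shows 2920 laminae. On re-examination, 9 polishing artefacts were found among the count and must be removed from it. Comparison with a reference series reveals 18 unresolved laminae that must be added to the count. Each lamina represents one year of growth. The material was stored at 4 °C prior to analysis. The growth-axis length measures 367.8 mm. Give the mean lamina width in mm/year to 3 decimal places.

0.126 mm/year

True lamina count = 2920 − 9 + 18 = 2929.
Extension rate ≈ 367.8 / 2929 = 0.126 mm/year.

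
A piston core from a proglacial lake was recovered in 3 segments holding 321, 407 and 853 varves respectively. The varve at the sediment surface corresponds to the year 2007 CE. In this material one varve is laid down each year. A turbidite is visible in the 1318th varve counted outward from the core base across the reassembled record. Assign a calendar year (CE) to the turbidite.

Total varves = 321 + 407 + 853 = 1581.
1581 − 1318 = 263 varves lie beyond the turbidite toward the sediment surface.
2007 − 263 = 1744 CE.

1744 CE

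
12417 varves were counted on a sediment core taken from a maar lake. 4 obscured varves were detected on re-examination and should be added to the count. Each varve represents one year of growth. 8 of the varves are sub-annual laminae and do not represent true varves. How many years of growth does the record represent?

True varve count = 12417 − 8 + 4 = 12413.
With a one-to-one varve periodicity this is 12413 years.

12413 years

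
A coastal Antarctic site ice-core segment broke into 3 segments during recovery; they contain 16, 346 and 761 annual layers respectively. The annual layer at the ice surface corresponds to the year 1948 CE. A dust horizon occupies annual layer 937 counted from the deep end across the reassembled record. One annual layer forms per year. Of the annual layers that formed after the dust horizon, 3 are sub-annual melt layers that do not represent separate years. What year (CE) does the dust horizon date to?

1765 CE

Total annual layers = 16 + 346 + 761 = 1123.
Between annual layer 937 and the ice surface there are 1123 − 937 = 186 annual layers.
Removing the 3 false annual layers leaves 186 − 3 = 183 true annual layers beyond the dust horizon.
The annual layer at the ice surface is 1948 CE, so the dust horizon dates to 1948 − 183 = 1765 CE.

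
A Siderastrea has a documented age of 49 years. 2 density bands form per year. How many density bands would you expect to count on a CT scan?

49 years at 2 density bands per year gives 49 × 2 = 98 density bands.
So 98 density bands should be present.

98 density bands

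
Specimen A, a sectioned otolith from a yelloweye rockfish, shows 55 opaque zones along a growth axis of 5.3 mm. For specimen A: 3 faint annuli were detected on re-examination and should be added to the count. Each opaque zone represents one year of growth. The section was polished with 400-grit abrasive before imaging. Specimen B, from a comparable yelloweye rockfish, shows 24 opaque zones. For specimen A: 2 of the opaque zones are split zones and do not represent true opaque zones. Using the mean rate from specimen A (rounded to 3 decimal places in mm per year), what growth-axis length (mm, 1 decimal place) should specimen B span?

2.3 mm

Specimen A: correcting the raw count gives 55 − 2 + 3 = 56 true opaque zones.
A: Extension rate ≈ 5.3 / 56 = 0.095 mm/year.
Length of B = 0.095 × 24 = 2.3 mm.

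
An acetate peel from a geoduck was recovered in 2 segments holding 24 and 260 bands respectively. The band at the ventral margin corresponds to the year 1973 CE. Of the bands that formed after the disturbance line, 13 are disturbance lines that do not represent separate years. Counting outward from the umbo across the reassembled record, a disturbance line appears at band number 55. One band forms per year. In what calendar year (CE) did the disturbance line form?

1757 CE

Total bands = 24 + 260 = 284.
Between band 55 and the ventral margin there are 284 − 55 = 229 bands.
229 − 13 false = 216 true bands after the disturbance line.
Counting back 216 years from 1973 CE places the disturbance line in 1973 − 216 = 1757 CE.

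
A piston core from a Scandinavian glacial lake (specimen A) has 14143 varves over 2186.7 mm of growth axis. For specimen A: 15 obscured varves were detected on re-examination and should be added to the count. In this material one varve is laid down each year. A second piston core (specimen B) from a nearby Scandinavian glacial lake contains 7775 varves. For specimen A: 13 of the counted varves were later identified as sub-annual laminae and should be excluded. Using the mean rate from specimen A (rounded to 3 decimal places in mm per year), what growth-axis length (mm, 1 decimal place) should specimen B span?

1205.1 mm

Specimen A: true varve count = 14143 − 13 + 15 = 14145.
A: Extension rate ≈ 2186.7 / 14145 = 0.155 mm/year.
B's length ≈ 0.155 × 7775 = 1205.1 mm.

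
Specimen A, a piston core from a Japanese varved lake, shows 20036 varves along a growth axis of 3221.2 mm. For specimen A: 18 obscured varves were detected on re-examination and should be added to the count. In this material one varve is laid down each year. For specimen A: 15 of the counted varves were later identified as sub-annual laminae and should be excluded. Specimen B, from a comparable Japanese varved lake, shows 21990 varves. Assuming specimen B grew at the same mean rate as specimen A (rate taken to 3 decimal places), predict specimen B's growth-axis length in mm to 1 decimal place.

3540.4 mm

Specimen A: correcting the raw count gives 20036 − 15 + 18 = 20039 true varves.
A: Extension rate ≈ 3221.2 / 20039 = 0.161 mm/year.
For B, 0.161 mm/year × 21990 years = 3540.4 mm.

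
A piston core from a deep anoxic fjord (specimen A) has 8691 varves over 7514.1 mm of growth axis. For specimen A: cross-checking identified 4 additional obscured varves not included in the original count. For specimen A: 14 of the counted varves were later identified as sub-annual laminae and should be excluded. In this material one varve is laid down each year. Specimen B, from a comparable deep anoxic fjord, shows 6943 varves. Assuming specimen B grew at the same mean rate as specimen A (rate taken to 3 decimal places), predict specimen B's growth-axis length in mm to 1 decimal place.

Specimen A: adjusted count: 8691 − 14 + 4 = 8681 varves.
A: 7514.1 mm over 8681 years gives 7514.1 / 8681 ≈ 0.866 mm per year.
Length of B = 0.866 × 6943 = 6012.6 mm.

6012.6 mm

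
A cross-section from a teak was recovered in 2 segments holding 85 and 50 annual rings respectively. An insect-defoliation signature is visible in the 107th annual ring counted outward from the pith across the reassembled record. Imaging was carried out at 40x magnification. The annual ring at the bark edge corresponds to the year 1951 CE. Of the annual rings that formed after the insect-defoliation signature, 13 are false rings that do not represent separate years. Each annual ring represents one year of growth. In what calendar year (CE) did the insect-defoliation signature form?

Total annual rings = 85 + 50 = 135.
The insect-defoliation signature sits at annual ring 107 from the pith, so 135 − 107 = 28 annual rings formed after it.
Removing the 13 false annual rings leaves 28 − 13 = 15 true annual rings beyond the insect-defoliation signature.
The annual ring at the bark edge is 1951 CE, so the insect-defoliation signature dates to 1951 − 15 = 1936 CE.

1936 CE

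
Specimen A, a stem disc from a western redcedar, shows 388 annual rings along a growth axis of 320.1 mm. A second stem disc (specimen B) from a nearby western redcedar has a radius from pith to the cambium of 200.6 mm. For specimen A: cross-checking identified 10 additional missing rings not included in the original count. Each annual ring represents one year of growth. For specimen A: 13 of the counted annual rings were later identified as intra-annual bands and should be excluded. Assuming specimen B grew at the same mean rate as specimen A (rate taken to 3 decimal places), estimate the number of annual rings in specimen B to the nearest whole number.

Specimen A: adjusted count: 388 − 13 + 10 = 385 annual rings.
A: 320.1 mm over 385 years gives 320.1 / 385 ≈ 0.831 mm/yr.
For B, 200.6 / 0.831 = 241.40 years ≈ 241 annual rings.

241 annual rings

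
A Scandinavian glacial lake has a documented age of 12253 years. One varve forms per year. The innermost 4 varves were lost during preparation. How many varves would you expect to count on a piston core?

12249 varves

Expected varves over 12253 years: 12253.
12253 − 4 missed = 12249 varves expected in the prepared section.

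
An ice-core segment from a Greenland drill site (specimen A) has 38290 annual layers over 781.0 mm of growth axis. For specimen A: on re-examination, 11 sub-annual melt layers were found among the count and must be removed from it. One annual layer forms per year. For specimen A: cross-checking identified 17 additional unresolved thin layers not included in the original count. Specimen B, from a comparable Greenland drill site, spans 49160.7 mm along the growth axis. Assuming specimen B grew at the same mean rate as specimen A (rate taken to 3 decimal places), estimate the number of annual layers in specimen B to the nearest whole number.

Specimen A: correcting the raw count gives 38290 − 11 + 17 = 38296 true annual layers.
A: Mean rate = 781.0 mm / 38296 years ≈ 0.020 mm per year.
B spans 49160.7 / 0.020 = 2458035.00 years ≈ 2458035 annual layers.

2458035 annual layers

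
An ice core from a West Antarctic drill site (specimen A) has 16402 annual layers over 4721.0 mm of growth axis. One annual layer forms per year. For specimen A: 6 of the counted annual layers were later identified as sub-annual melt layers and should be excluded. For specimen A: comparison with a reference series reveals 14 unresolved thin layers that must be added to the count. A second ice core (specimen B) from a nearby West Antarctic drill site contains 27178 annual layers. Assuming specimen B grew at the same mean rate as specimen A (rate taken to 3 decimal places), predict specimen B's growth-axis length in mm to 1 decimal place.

Specimen A: after corrections the count is 16402 − 6 + 14 = 16410 annual layers.
A: 4721.0 mm over 16410 years gives 4721.0 / 16410 ≈ 0.288 mm per year.
B's length ≈ 0.288 × 27178 = 7827.3 mm.

7827.3 mm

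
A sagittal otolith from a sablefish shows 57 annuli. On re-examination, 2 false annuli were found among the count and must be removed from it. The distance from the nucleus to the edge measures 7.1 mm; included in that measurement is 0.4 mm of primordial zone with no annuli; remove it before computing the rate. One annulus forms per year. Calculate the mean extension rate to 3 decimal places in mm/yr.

0.122 mm/yr

Correcting the raw count gives 57 − 2 = 55 true annuli.
Net length = 7.1 − 0.4 = 6.7 mm.
Mean rate = 6.7 mm / 55 years ≈ 0.122 mm/yr.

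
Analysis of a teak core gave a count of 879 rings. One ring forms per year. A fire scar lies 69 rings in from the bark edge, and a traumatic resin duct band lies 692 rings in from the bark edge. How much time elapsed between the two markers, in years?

623 years

The two markers are separated by 692 − 69 = 623 rings.
That is 623 years at one ring per year.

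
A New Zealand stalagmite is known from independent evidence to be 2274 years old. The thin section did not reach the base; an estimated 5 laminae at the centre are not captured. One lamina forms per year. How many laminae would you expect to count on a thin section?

2269 laminae

One lamina per year gives 2274 laminae over 2274 years.
Less the 5 uncaptured laminae: 2274 − 5 = 2269.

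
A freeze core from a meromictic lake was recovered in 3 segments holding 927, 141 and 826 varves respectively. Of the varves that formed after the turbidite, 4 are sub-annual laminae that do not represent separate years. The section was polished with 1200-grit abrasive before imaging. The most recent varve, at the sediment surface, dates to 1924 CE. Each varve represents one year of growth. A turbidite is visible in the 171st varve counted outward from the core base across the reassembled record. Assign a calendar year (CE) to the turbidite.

Total varves = 927 + 141 + 826 = 1894.
The turbidite sits at varve 171 from the core base, so 1894 − 171 = 1723 varves formed after it.
1723 − 4 false = 1719 true varves after the turbidite.
1924 − 1719 = 205 CE.

205 CE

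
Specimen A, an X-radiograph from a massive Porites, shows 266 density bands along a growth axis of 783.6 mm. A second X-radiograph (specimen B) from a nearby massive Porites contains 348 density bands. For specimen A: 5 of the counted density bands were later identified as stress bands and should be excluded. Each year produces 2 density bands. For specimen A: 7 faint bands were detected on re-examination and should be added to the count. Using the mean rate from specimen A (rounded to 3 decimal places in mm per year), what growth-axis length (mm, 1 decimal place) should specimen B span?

Specimen A: true density band count = 266 − 5 + 7 = 268.
Specimen A: dividing by 2 density bands per year: 268 / 2 = 134 years.
A: Extension rate ≈ 783.6 / 134 = 5.848 mm/yr.
Specimen B: dividing by 2 density bands per year: 348 / 2 = 174 years. Length of B = 5.848 × 174 = 1017.6 mm.

1017.6 mm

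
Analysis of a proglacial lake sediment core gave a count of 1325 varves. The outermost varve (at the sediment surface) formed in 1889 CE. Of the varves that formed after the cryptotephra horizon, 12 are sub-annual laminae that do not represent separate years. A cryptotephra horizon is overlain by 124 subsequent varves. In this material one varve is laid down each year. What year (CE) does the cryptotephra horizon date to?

124 varves formed after the cryptotephra horizon.
Removing the 12 false varves leaves 124 − 12 = 112 true varves beyond the cryptotephra horizon.
The varve at the sediment surface is 1889 CE, so the cryptotephra horizon dates to 1889 − 112 = 1777 CE.

1777 CE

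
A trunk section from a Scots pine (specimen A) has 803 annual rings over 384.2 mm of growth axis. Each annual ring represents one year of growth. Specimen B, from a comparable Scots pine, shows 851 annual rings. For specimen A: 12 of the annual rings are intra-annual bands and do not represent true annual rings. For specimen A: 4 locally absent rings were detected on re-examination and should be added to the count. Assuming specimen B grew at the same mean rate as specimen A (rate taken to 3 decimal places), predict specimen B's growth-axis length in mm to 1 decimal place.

411.0 mm

Specimen A: after corrections the count is 803 − 12 + 4 = 795 annual rings.
A: 384.2 mm over 795 years gives 384.2 / 795 ≈ 0.483 mm per year.
B's length ≈ 0.483 × 851 = 411.0 mm.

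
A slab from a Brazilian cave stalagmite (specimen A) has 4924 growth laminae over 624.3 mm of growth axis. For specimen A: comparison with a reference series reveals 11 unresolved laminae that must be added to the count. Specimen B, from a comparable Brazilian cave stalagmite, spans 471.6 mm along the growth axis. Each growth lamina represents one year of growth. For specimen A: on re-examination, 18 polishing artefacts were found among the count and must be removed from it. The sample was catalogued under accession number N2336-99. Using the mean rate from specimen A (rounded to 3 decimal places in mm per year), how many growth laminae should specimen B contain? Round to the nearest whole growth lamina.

3713 growth laminae

Specimen A: correcting the raw count gives 4924 − 18 + 11 = 4917 true growth laminae.
A: Extension rate ≈ 624.3 / 4917 = 0.127 mm per year.
For B, 471.6 / 0.127 = 3713.39 years ≈ 3713 growth laminae.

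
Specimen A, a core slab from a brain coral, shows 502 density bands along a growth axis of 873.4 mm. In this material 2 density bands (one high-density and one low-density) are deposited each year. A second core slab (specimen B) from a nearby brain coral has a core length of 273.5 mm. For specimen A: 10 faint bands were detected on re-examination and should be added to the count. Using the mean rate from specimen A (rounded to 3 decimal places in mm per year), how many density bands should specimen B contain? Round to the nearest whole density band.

160 density bands

Specimen A: true density band count = 502 + 10 = 512.
Specimen A: with 2 density bands per year, 512 / 2 = 256 years.
A: 873.4 mm over 256 years gives 873.4 / 256 ≈ 3.412 mm/year.
For B, 273.5 / 3.412 = 80.16 years; at 2 density bands per year that is 80.16 × 2 ≈ 160 density bands.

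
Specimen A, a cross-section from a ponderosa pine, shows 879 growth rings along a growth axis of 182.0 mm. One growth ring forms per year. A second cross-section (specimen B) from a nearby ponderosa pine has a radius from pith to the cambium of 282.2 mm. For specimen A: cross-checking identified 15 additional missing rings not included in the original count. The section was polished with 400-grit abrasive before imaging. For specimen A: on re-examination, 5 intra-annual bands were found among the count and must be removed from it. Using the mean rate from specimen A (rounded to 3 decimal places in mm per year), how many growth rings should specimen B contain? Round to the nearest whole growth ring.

Specimen A: correcting the raw count gives 879 − 5 + 15 = 889 true growth rings.
A: Extension rate ≈ 182.0 / 889 = 0.205 mm per year.
Specimen B: 282.2 mm / 0.205 mm per year = 1376.59 years ≈ 1377 growth rings.

1377 growth rings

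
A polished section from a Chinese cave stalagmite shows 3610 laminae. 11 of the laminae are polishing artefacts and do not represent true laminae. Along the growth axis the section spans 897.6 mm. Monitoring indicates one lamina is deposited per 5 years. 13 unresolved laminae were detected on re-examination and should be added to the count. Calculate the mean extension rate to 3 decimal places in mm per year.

0.050 mm per year

After corrections the count is 3610 − 11 + 13 = 3612 laminae.
At 5 years per lamina, 3612 × 5 = 18060 years.
Extension rate ≈ 897.6 / 18060 = 0.050 mm per year.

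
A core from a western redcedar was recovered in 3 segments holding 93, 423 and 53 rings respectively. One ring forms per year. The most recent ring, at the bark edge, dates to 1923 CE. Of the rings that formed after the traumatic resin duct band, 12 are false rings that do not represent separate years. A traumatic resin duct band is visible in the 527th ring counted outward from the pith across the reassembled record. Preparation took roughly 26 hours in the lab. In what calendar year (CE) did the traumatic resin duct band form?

1893 CE

Total rings = 93 + 423 + 53 = 569.
569 − 527 = 42 rings lie beyond the traumatic resin duct band toward the bark edge.
Removing the 12 false rings leaves 42 − 12 = 30 true rings beyond the traumatic resin duct band.
1923 − 30 = 1893 CE.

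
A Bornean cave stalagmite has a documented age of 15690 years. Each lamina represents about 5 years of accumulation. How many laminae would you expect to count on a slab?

3138 laminae

One lamina every 5 years means 15690 / 5 = 3138 laminae.
So 3138 laminae should be present.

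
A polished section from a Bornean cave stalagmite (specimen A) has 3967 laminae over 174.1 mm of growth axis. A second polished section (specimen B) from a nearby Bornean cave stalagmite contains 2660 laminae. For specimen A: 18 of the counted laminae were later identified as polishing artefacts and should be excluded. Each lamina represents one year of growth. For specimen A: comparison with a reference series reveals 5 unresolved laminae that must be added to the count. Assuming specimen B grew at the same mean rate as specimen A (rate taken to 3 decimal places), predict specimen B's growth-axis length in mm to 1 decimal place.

117.0 mm

Specimen A: correcting the raw count gives 3967 − 18 + 5 = 3954 true laminae.
A: Extension rate ≈ 174.1 / 3954 = 0.044 mm/year.
For B, 0.044 mm/year × 2660 years = 117.0 mm.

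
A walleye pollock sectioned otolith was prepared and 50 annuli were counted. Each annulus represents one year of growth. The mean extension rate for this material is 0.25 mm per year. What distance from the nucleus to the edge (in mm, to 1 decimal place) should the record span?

The record spans 50 years at 0.25 mm per year.
50 years at 0.25 mm/year gives 0.25 × 50 = 12.5 mm.

12.5 mm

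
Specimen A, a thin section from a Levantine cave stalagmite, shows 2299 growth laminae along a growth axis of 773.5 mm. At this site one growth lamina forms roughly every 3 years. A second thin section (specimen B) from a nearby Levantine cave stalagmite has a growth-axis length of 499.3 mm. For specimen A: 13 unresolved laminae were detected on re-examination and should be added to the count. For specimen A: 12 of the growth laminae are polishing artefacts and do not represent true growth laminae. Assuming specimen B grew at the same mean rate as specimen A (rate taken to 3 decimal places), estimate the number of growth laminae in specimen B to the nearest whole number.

Specimen A: true growth lamina count = 2299 − 12 + 13 = 2300.
Specimen A: multiplying by 3 years per growth lamina: 2300 × 3 = 6900 years.
A: Mean rate = 773.5 mm / 6900 years ≈ 0.112 mm/year.
For B, 499.3 / 0.112 = 4458.04 years; at 3 years per growth lamina that is 4458.04 / 3 ≈ 1486 growth laminae.

1486 growth laminae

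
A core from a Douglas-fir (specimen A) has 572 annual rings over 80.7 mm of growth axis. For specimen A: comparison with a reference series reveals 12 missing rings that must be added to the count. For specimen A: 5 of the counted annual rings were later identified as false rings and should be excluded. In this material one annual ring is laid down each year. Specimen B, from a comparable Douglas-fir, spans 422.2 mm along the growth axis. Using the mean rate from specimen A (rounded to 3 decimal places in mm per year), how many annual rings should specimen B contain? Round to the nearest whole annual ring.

3037 annual rings

Specimen A: after corrections the count is 572 − 5 + 12 = 579 annual rings.
A: 80.7 mm over 579 years gives 80.7 / 579 ≈ 0.139 mm per year.
B spans 422.2 / 0.139 = 3037.41 years ≈ 3037 annual rings.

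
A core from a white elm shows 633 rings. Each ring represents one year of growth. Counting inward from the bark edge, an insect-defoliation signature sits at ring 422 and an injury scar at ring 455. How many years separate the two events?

The two markers are separated by 455 − 422 = 33 rings.
At one ring per year, 33 years elapsed between them.

33 years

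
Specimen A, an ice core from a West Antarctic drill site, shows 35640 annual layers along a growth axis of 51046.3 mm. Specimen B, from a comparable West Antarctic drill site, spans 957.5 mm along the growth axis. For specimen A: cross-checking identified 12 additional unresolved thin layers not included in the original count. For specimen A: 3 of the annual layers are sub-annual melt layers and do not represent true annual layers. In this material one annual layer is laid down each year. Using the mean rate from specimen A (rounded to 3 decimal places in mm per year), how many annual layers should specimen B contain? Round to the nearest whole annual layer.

669 annual layers

Specimen A: true annual layer count = 35640 − 3 + 12 = 35649.
A: 51046.3 mm over 35649 years gives 51046.3 / 35649 ≈ 1.432 mm/yr.
B spans 957.5 / 1.432 = 668.65 years ≈ 669 annual layers.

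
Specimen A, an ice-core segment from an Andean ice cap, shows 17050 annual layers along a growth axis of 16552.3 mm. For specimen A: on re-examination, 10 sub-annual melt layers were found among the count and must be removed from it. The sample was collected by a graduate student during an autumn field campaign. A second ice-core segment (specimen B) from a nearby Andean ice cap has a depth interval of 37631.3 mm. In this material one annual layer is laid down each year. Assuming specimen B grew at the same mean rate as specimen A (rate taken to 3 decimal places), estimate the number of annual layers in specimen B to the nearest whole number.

38755 annual layers

Specimen A: after corrections the count is 17050 − 10 = 17040 annual layers.
A: Extension rate ≈ 16552.3 / 17040 = 0.971 mm/year.
B spans 37631.3 / 0.971 = 38755.20 years ≈ 38755 annual layers.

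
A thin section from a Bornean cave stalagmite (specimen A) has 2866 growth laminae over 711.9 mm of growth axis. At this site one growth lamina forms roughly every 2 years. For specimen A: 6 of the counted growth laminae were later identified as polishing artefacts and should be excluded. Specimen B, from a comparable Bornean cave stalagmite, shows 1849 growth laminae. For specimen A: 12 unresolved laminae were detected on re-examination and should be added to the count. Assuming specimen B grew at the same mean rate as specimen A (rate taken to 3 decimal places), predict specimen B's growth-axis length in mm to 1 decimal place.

458.6 mm

Specimen A: adjusted count: 2866 − 6 + 12 = 2872 growth laminae.
Specimen A: multiplying by 2 years per growth lamina: 2872 × 2 = 5744 years.
A: 711.9 mm over 5744 years gives 711.9 / 5744 ≈ 0.124 mm/year.
Specimen B: 1849 growth laminae at 2 years each span 1849 × 2 = 3698 years. B's length ≈ 0.124 × 3698 = 458.6 mm.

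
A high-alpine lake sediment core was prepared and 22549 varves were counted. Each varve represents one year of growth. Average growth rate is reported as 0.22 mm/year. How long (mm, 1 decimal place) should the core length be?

The record spans 22549 years at 0.22 mm per year.
Predicted length = 0.22 mm/year × 22549 years = 4960.8 mm.

4960.8 mm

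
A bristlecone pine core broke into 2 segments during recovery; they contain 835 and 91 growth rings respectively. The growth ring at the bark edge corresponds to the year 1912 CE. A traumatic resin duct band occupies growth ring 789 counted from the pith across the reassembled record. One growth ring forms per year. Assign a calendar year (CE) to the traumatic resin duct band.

1775 CE

Total growth rings = 835 + 91 = 926.
Between growth ring 789 and the bark edge there are 926 − 789 = 137 growth rings.
Counting back 137 years from 1912 CE places the traumatic resin duct band in 1912 − 137 = 1775 CE.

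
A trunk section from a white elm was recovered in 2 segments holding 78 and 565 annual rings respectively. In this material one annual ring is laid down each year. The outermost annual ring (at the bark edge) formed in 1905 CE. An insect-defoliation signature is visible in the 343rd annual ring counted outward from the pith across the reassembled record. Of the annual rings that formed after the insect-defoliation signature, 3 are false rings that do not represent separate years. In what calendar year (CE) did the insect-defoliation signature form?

1608 CE

Total annual rings = 78 + 565 = 643.
643 − 343 = 300 annual rings lie beyond the insect-defoliation signature toward the bark edge.
Excluding 3 false annual rings: 300 − 3 = 297.
The annual ring at the bark edge is 1905 CE, so the insect-defoliation signature dates to 1905 − 297 = 1608 CE.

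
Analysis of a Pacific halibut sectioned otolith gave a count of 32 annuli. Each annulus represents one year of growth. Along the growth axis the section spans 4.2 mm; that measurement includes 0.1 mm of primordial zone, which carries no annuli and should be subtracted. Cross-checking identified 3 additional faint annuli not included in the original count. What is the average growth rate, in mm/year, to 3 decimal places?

Correcting the raw count gives 32 + 3 = 35 true annuli.
Removing the 0.1 mm offcut leaves 4.2 − 0.1 = 4.1 mm.
Mean rate = 4.1 mm / 35 years ≈ 0.117 mm/year.

0.117 mm/year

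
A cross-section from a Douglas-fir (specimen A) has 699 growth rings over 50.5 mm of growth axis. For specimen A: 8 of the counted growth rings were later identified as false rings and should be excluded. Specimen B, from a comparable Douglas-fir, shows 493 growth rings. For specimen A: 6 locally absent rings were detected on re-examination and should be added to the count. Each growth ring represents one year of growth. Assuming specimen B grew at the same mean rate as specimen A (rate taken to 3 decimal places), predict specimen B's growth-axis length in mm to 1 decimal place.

35.5 mm

Specimen A: adjusted count: 699 − 8 + 6 = 697 growth rings.
A: Mean rate = 50.5 mm / 697 years ≈ 0.072 mm per year.
For B, 0.072 mm/year × 493 years = 35.5 mm.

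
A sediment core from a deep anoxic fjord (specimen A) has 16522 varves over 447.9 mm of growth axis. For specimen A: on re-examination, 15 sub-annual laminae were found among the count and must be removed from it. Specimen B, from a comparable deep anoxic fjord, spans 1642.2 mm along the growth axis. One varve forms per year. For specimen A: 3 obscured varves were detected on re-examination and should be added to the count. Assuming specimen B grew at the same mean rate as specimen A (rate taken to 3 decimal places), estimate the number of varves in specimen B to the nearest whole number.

60822 varves

Specimen A: adjusted count: 16522 − 15 + 3 = 16510 varves.
A: 447.9 mm over 16510 years gives 447.9 / 16510 ≈ 0.027 mm/year.
B spans 1642.2 / 0.027 = 60822.22 years ≈ 60822 varves.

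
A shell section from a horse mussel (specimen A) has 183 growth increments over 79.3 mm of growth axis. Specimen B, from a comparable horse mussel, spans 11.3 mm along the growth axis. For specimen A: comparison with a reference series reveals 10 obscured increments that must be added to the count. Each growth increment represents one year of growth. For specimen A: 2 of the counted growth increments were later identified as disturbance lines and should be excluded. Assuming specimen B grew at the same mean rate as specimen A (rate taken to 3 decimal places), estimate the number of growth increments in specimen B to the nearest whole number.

27 growth increments

Specimen A: true growth increment count = 183 − 2 + 10 = 191.
A: Extension rate ≈ 79.3 / 191 = 0.415 mm per year.
For B, 11.3 / 0.415 = 27.23 years ≈ 27 growth increments.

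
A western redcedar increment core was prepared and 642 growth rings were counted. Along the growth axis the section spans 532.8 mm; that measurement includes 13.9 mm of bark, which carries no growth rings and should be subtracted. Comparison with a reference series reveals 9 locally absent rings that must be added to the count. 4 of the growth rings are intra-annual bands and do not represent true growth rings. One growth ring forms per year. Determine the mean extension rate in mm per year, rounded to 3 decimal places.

True growth ring count = 642 − 4 + 9 = 647.
Removing the 13.9 mm offcut leaves 532.8 − 13.9 = 518.9 mm.
518.9 mm over 647 years gives 518.9 / 647 ≈ 0.802 mm per year.

0.802 mm per year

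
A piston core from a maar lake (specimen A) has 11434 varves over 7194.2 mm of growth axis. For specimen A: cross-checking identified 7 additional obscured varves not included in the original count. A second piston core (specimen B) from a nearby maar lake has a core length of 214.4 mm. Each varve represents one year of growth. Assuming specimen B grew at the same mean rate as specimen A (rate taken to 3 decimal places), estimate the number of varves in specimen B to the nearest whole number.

341 varves

Specimen A: true varve count = 11434 + 7 = 11441.
A: Extension rate ≈ 7194.2 / 11441 = 0.629 mm per year.
For B, 214.4 / 0.629 = 340.86 years ≈ 341 varves.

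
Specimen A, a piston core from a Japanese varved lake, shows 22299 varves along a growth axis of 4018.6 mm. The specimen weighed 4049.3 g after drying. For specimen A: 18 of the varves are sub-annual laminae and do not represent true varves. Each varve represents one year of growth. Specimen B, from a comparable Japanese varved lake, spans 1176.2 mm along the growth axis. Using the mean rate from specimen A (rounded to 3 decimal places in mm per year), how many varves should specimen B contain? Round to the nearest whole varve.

6534 varves

Specimen A: after corrections the count is 22299 − 18 = 22281 varves.
A: Extension rate ≈ 4018.6 / 22281 = 0.180 mm/year.
Specimen B: 1176.2 mm / 0.180 mm per year = 6534.44 years ≈ 6534 varves.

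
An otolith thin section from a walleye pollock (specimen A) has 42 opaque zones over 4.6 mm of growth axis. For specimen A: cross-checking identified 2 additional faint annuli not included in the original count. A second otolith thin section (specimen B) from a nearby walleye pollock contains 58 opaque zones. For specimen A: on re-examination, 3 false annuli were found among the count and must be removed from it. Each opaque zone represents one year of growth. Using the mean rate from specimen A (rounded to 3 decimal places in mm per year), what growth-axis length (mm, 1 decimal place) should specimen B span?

6.5 mm

Specimen A: correcting the raw count gives 42 − 3 + 2 = 41 true opaque zones.
A: 4.6 mm over 41 years gives 4.6 / 41 ≈ 0.112 mm per year.
For B, 0.112 mm/year × 58 years = 6.5 mm.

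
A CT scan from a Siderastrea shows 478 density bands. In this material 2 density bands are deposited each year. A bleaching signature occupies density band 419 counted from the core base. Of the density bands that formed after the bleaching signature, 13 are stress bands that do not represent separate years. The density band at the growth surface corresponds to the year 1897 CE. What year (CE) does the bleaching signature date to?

1874 CE

The bleaching signature sits at density band 419 from the core base, so 478 − 419 = 59 density bands formed after it.
Removing the 13 false density bands leaves 59 − 13 = 46 true density bands beyond the bleaching signature.
Dividing by 2 density bands per year: 46 / 2 = 23 years.
The density band at the growth surface is 1897 CE, so the bleaching signature dates to 1897 − 23 = 1874 CE.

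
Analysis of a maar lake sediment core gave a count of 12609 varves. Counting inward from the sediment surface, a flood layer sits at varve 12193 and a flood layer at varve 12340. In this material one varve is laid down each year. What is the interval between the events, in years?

147 years

The two markers are separated by 12340 − 12193 = 147 varves.
At one varve per year, 147 years elapsed between them.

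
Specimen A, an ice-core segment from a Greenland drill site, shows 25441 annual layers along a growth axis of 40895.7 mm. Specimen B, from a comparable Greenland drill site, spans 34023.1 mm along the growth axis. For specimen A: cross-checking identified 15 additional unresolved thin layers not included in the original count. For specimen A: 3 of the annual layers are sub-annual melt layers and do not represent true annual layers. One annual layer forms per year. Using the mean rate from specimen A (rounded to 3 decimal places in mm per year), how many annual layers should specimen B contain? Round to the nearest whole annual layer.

21172 annual layers

Specimen A: correcting the raw count gives 25441 − 3 + 15 = 25453 true annual layers.
A: Extension rate ≈ 40895.7 / 25453 = 1.607 mm/year.
Specimen B: 34023.1 mm / 1.607 mm per year = 21171.81 years ≈ 21172 annual layers.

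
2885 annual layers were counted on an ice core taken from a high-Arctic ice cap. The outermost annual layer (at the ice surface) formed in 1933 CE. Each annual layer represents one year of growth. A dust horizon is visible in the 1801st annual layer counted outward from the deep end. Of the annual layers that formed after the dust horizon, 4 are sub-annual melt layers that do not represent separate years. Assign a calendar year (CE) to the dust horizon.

853 CE

The dust horizon sits at annual layer 1801 from the deep end, so 2885 − 1801 = 1084 annual layers formed after it.
Excluding 4 false annual layers: 1084 − 4 = 1080.
Counting back 1080 years from 1933 CE places the dust horizon in 1933 − 1080 = 853 CE.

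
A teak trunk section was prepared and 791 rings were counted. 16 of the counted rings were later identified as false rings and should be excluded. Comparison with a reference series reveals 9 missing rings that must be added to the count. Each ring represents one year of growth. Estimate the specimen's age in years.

After corrections the count is 791 − 16 + 9 = 784 rings.
One ring per year makes the duration 784 years.

784 years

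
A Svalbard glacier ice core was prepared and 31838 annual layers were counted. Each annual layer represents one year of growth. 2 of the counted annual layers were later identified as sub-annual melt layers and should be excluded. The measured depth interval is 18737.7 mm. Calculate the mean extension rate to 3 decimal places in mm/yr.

Adjusted count: 31838 − 2 = 31836 annual layers.
Extension rate ≈ 18737.7 / 31836 = 0.589 mm/yr.

0.589 mm/yr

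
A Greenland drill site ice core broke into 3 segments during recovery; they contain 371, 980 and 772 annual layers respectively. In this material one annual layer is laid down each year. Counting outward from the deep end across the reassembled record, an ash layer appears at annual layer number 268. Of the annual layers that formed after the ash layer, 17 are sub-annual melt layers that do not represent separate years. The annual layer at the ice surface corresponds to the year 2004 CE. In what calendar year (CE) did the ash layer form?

Total annual layers = 371 + 980 + 772 = 2123.
2123 − 268 = 1855 annual layers lie beyond the ash layer toward the ice surface.
Excluding 17 false annual layers: 1855 − 17 = 1838.
The annual layer at the ice surface is 2004 CE, so the ash layer dates to 2004 − 1838 = 166 CE.

166 CE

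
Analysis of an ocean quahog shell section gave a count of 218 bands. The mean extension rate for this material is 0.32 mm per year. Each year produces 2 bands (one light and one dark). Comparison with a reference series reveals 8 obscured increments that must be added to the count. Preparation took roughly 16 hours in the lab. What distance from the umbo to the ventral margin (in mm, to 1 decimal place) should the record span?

36.2 mm

True band count = 218 + 8 = 226.
226 bands at 2 per year is 226 / 2 = 113 years.
Length ≈ 0.32 × 113 = 36.2 mm.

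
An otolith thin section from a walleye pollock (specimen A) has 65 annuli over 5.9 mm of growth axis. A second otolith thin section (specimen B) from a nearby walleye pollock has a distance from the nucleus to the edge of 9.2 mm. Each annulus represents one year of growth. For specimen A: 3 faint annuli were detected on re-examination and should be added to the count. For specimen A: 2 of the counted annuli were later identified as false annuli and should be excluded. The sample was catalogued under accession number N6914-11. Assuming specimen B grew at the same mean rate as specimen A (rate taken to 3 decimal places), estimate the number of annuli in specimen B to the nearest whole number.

103 annuli

Specimen A: adjusted count: 65 − 2 + 3 = 66 annuli.
A: 5.9 mm over 66 years gives 5.9 / 66 ≈ 0.089 mm/year.
Specimen B: 9.2 mm / 0.089 mm per year = 103.37 years ≈ 103 annuli.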